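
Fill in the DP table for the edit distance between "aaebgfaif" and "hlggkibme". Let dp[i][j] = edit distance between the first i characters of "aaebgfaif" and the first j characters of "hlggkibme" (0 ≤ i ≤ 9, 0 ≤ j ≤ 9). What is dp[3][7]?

7

   ''  h  l  g  g  k  i  b  m  e
''  0  1  2  3  4  5  6  7  8  9
 a  1  1  2  3  4  5  6  7  8  9
 a  2  2  2  3  4  5  6  7  8  9
 e  3  3  3  3  4  5  6  7  8  8
 b  4  4  4  4  4  5  6  6  7  8
 g  5  5  5  4  4  5  6  7  7  8
 f  6  6  6  5  5  5  6  7  8  8
 a  7  7  7  6  6  6  6  7  8  9
 i  8  8  8  7  7  7  6  7  8  9
 f  9  9  9  8  8  8  7  7  8  9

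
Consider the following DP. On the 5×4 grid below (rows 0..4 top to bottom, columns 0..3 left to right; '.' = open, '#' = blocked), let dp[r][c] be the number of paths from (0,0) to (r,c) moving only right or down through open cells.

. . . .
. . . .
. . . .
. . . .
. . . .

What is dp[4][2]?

15

r\c   0   1   2   3
  0   1   1   1   1
  1   1   2   3   4
  2   1   3   6  10
  3   1   4  10  20
  4   1   5  15  35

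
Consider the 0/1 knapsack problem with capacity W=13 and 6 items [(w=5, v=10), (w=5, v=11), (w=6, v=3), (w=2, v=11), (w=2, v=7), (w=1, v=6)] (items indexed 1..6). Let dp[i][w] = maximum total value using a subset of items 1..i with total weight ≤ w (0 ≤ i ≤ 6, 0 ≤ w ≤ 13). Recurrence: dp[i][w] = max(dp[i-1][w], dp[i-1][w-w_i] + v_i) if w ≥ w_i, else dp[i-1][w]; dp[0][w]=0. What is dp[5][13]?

32

i\w   0   1   2   3   4   5   6   7   8   9  10  11  12  13
  0   0   0   0   0   0   0   0   0   0   0   0   0   0   0
  1   0   0   0   0   0  10  10  10  10  10  10  10  10  10
  2   0   0   0   0   0  11  11  11  11  11  21  21  21  21
  3   0   0   0   0   0  11  11  11  11  11  21  21  21  21
  4   0   0  11  11  11  11  11  22  22  22  22  22  32  32
  5   0   0  11  11  18  18  18  22  22  29  29  29  32  32
  6   0   6  11  17  18  24  24  24  28  29  35  35  35  38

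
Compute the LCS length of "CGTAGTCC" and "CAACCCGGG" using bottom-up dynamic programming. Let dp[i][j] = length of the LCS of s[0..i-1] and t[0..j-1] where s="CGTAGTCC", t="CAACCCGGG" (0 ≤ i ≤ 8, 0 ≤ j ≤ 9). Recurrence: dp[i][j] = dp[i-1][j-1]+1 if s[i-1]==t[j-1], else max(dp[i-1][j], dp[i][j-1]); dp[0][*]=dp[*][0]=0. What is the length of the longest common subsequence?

4

   ''  C  A  A  C  C  C  G  G  G
''  0  0  0  0  0  0  0  0  0  0
 C  0  1  1  1  1  1  1  1  1  1
 G  0  1  1  1  1  1  1  2  2  2
 T  0  1  1  1  1  1  1  2  2  2
 A  0  1  2  2  2  2  2  2  2  2
 G  0  1  2  2  2  2  2  3  3  3
 T  0  1  2  2  2  2  2  3  3  3
 C  0  1  2  2  3  3  3  3  3  3
 C  0  1  2  2  3  4  4  4  4  4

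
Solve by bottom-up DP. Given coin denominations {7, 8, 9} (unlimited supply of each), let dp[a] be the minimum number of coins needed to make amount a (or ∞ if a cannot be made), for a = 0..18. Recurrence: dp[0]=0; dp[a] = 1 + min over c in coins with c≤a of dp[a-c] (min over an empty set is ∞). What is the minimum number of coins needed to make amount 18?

2

 a  0  1  2  3  4  5  6  7  8  9 10 11 12 13 14 15 16 17 18
dp  0  -  -  -  -  -  -  1  1  1  -  -  -  -  2  2  2  2  2
(- denotes ∞ / unreachable)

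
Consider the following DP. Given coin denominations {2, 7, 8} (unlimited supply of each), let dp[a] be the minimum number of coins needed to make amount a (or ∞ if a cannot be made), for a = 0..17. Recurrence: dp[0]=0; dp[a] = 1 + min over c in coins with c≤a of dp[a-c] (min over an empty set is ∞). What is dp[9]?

2

 a  0  1  2  3  4  5  6  7  8  9 10 11 12 13 14 15 16 17
dp  0  -  1  -  2  -  3  1  1  2  2  3  3  4  2  2  2  3
(- denotes ∞ / unreachable)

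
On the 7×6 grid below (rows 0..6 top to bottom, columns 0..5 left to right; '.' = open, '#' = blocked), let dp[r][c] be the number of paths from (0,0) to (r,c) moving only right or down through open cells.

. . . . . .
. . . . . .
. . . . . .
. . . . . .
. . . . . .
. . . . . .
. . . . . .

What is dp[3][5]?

r\c   0   1   2   3   4   5
  0   1   1   1   1   1   1
  1   1   2   3   4   5   6
  2   1   3   6  10  15  21
  3   1   4  10  20  35  56
  4   1   5  15  35  70 126
  5   1   6  21  56 126 252
  6   1   7  28  84 210 462

56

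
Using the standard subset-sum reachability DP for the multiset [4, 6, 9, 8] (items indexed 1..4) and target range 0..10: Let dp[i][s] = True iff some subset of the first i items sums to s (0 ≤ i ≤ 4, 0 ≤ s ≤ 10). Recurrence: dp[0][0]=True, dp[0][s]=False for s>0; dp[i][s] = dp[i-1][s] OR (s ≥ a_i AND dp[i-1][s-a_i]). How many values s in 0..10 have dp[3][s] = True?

i\s   0   1   2   3   4   5   6   7   8   9  10
  0   T   F   F   F   F   F   F   F   F   F   F
  1   T   F   F   F   T   F   F   F   F   F   F
  2   T   F   F   F   T   F   T   F   F   F   T
  3   T   F   F   F   T   F   T   F   F   T   T
  4   T   F   F   F   T   F   T   F   T   T   T

5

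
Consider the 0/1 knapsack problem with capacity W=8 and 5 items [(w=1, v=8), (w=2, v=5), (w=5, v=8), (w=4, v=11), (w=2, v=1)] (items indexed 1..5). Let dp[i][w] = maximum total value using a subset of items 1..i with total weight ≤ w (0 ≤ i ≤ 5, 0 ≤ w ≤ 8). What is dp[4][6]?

i\w   0   1   2   3   4   5   6   7   8
  0   0   0   0   0   0   0   0   0   0
  1   0   8   8   8   8   8   8   8   8
  2   0   8   8  13  13  13  13  13  13
  3   0   8   8  13  13  13  16  16  21
  4   0   8   8  13  13  19  19  24  24
  5   0   8   8  13  13  19  19  24  24

19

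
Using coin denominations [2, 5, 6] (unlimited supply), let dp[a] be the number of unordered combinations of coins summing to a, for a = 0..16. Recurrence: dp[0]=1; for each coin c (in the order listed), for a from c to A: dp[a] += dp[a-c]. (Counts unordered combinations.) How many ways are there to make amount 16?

after  coin     0     1     2     3     4     5     6     7     8     9    10    11    12    13    14    15    16
          2     1     0     1     0     1     0     1     0     1     0     1     0     1     0     1     0     1
          5     1     0     1     0     1     1     1     1     1     1     2     1     2     1     2     2     2
          6     1     0     1     0     1     1     2     1     2     1     3     2     4     2     4     3     5

5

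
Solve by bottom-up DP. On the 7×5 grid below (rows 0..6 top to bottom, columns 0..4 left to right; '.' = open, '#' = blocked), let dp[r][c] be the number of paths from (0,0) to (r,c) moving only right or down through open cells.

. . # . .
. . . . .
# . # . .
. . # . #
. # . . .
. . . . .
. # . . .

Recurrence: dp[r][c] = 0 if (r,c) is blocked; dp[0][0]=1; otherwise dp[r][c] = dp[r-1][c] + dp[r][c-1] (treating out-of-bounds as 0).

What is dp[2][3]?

r\c   0   1   2   3   4
  0   1   1   0   0   0
  1   1   2   2   2   2
  2   0   2   0   2   4
  3   0   2   0   2   0
  4   0   0   0   2   2
  5   0   0   0   2   4
  6   0   0   0   2   6

2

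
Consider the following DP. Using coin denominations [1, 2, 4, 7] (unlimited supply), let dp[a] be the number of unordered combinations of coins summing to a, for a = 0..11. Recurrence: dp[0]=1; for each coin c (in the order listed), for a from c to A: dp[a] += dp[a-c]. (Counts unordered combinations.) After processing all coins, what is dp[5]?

4

after  coin     0     1     2     3     4     5     6     7     8     9    10    11
          1     1     1     1     1     1     1     1     1     1     1     1     1
          2     1     1     2     2     3     3     4     4     5     5     6     6
          4     1     1     2     2     4     4     6     6     9     9    12    12
          7     1     1     2     2     4     4     6     7    10    11    14    16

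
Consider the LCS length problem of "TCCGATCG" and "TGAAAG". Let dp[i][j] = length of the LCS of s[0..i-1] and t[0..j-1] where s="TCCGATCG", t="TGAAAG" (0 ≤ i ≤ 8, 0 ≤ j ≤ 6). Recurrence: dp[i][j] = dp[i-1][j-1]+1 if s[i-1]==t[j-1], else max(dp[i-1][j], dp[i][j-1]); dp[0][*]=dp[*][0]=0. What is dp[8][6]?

   ''  T  G  A  A  A  G
''  0  0  0  0  0  0  0
 T  0  1  1  1  1  1  1
 C  0  1  1  1  1  1  1
 C  0  1  1  1  1  1  1
 G  0  1  2  2  2  2  2
 A  0  1  2  3  3  3  3
 T  0  1  2  3  3  3  3
 C  0  1  2  3  3  3  3
 G  0  1  2  3  3  3  4

4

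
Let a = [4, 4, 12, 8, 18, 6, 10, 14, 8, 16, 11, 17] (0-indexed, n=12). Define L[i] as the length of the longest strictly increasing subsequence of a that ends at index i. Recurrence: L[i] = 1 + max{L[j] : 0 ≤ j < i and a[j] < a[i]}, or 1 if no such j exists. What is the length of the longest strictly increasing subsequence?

6

   i    0    1    2    3    4    5    6    7    8    9   10   11
a[i]    4    4   12    8   18    6   10   14    8   16   11   17
L[i]    1    1    2    2    3    2    3    4    3    5    4    6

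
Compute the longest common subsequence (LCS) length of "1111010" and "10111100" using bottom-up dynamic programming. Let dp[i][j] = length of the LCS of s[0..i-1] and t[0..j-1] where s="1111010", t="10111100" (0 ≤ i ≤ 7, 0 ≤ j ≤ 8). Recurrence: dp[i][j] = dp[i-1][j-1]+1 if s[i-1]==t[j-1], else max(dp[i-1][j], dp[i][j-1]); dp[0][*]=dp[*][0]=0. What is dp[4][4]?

3

   ''  1  0  1  1  1  1  0  0
''  0  0  0  0  0  0  0  0  0
 1  0  1  1  1  1  1  1  1  1
 1  0  1  1  2  2  2  2  2  2
 1  0  1  1  2  3  3  3  3  3
 1  0  1  1  2  3  4  4  4  4
 0  0  1  2  2  3  4  4  5  5
 1  0  1  2  3  3  4  5  5  5
 0  0  1  2  3  3  4  5  6  6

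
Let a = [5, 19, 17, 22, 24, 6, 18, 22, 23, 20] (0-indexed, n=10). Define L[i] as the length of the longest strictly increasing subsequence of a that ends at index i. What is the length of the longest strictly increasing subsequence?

   i    0    1    2    3    4    5    6    7    8    9
a[i]    5   19   17   22   24    6   18   22   23   20
L[i]    1    2    2    3    4    2    3    4    5    4

5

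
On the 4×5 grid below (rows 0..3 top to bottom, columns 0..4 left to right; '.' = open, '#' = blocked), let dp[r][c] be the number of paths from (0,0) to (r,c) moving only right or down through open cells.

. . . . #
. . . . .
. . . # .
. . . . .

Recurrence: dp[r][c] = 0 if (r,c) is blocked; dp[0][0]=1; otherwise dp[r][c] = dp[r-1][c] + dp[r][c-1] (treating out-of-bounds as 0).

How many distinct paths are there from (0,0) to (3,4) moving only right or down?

14

r\c   0   1   2   3   4
  0   1   1   1   1   0
  1   1   2   3   4   4
  2   1   3   6   0   4
  3   1   4  10  10  14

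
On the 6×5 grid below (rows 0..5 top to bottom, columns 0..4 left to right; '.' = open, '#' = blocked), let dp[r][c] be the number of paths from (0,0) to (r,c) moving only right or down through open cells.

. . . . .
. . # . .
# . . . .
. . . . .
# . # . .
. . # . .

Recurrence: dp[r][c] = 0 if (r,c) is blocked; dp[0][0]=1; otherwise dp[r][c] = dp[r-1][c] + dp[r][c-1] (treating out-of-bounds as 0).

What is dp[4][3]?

r\c   0   1   2   3   4
  0   1   1   1   1   1
  1   1   2   0   1   2
  2   0   2   2   3   5
  3   0   2   4   7  12
  4   0   2   0   7  19
  5   0   2   0   7  26

7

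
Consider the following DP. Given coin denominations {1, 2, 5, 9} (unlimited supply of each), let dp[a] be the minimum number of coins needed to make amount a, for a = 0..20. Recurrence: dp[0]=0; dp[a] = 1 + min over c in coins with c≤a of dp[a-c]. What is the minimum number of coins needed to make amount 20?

 a  0  1  2  3  4  5  6  7  8  9 10 11 12 13 14 15 16 17 18 19 20
dp  0  1  1  2  2  1  2  2  3  1  2  2  3  3  2  3  3  4  2  3  3

3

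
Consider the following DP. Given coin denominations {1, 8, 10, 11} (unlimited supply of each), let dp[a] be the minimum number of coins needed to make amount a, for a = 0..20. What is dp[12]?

2

 a  0  1  2  3  4  5  6  7  8  9 10 11 12 13 14 15 16 17 18 19 20
dp  0  1  2  3  4  5  6  7  1  2  1  1  2  3  4  5  2  3  2  2  2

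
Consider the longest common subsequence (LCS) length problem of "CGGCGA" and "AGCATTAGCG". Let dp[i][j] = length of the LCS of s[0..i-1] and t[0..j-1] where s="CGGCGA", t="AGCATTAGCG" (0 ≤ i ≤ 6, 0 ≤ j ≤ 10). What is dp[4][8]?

2

   ''  A  G  C  A  T  T  A  G  C  G
''  0  0  0  0  0  0  0  0  0  0  0
 C  0  0  0  1  1  1  1  1  1  1  1
 G  0  0  1  1  1  1  1  1  2  2  2
 G  0  0  1  1  1  1  1  1  2  2  3
 C  0  0  1  2  2  2  2  2  2  3  3
 G  0  0  1  2  2  2  2  2  3  3  4
 A  0  1  1  2  3  3  3  3  3  3  4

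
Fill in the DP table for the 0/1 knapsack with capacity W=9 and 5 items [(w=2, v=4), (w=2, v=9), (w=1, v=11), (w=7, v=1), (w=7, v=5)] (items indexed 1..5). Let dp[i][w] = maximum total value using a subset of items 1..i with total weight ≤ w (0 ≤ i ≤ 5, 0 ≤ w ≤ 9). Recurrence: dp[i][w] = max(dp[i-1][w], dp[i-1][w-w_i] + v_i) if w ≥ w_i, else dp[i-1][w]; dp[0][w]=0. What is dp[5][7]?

24

i\w   0   1   2   3   4   5   6   7   8   9
  0   0   0   0   0   0   0   0   0   0   0
  1   0   0   4   4   4   4   4   4   4   4
  2   0   0   9   9  13  13  13  13  13  13
  3   0  11  11  20  20  24  24  24  24  24
  4   0  11  11  20  20  24  24  24  24  24
  5   0  11  11  20  20  24  24  24  24  24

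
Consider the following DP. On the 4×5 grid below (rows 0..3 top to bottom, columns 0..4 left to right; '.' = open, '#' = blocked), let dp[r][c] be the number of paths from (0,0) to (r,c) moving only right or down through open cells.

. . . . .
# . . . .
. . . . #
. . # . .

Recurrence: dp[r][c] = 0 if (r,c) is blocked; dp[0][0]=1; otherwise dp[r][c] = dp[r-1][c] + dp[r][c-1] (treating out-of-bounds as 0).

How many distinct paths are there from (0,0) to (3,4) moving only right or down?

6

r\c   0   1   2   3   4
  0   1   1   1   1   1
  1   0   1   2   3   4
  2   0   1   3   6   0
  3   0   1   0   6   6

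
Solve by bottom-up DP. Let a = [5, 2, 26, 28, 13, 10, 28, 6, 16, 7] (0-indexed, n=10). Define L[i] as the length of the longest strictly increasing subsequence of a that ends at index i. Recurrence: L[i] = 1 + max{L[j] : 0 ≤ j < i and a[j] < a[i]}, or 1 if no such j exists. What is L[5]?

2

   i    0    1    2    3    4    5    6    7    8    9
a[i]    5    2   26   28   13   10   28    6   16    7
L[i]    1    1    2    3    2    2    3    2    3    3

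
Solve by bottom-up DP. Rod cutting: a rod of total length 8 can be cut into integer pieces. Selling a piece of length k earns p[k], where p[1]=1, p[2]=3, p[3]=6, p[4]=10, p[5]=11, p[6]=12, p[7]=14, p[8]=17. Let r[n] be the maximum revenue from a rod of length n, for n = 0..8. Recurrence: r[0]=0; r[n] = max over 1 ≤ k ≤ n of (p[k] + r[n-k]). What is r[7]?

16

   n    0    1    2    3    4    5    6    7    8
r[n]    0    1    3    6   10   11   13   16   20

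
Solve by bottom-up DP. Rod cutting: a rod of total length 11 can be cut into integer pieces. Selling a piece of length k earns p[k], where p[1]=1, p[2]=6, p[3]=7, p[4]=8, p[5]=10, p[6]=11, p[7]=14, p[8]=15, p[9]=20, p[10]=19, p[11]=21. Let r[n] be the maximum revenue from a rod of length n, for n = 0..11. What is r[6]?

18

   n    0    1    2    3    4    5    6    7    8    9   10   11
r[n]    0    1    6    7   12   13   18   19   24   25   30   31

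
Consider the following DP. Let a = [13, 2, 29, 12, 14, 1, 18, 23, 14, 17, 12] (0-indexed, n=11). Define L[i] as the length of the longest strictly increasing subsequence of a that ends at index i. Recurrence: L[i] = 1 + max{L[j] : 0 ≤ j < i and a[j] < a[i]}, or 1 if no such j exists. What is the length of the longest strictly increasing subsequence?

5

   i    0    1    2    3    4    5    6    7    8    9   10
a[i]   13    2   29   12   14    1   18   23   14   17   12
L[i]    1    1    2    2    3    1    4    5    3    4    2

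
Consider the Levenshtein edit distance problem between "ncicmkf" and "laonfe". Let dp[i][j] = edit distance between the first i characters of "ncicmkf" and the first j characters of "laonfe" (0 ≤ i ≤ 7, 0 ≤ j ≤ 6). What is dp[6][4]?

6

   ''  l  a  o  n  f  e
''  0  1  2  3  4  5  6
 n  1  1  2  3  3  4  5
 c  2  2  2  3  4  4  5
 i  3  3  3  3  4  5  5
 c  4  4  4  4  4  5  6
 m  5  5  5  5  5  5  6
 k  6  6  6  6  6  6  6
 f  7  7  7  7  7  6  7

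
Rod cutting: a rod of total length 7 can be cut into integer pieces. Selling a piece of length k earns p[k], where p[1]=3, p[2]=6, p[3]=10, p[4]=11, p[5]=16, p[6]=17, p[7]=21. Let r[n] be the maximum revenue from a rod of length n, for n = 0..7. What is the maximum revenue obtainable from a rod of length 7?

23

   n    0    1    2    3    4    5    6    7
r[n]    0    3    6   10   13   16   20   23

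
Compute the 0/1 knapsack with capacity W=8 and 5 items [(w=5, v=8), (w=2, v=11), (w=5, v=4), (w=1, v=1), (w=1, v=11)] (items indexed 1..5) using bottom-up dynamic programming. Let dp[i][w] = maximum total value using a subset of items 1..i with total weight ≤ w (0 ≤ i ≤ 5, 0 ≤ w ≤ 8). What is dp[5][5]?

23

i\w   0   1   2   3   4   5   6   7   8
  0   0   0   0   0   0   0   0   0   0
  1   0   0   0   0   0   8   8   8   8
  2   0   0  11  11  11  11  11  19  19
  3   0   0  11  11  11  11  11  19  19
  4   0   1  11  12  12  12  12  19  20
  5   0  11  12  22  23  23  23  23  30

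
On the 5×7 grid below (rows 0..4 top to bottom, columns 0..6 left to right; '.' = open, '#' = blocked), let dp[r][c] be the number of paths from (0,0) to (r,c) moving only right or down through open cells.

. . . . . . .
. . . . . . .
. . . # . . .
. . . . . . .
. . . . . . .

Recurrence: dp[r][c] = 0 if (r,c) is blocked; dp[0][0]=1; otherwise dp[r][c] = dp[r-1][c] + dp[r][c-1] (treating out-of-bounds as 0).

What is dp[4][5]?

66

r\c   0   1   2   3   4   5   6
  0   1   1   1   1   1   1   1
  1   1   2   3   4   5   6   7
  2   1   3   6   0   5  11  18
  3   1   4  10  10  15  26  44
  4   1   5  15  25  40  66 110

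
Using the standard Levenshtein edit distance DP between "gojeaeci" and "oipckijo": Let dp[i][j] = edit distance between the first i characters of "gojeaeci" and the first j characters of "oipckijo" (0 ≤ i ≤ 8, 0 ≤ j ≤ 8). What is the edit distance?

8

   ''  o  i  p  c  k  i  j  o
''  0  1  2  3  4  5  6  7  8
 g  1  1  2  3  4  5  6  7  8
 o  2  1  2  3  4  5  6  7  7
 j  3  2  2  3  4  5  6  6  7
 e  4  3  3  3  4  5  6  7  7
 a  5  4  4  4  4  5  6  7  8
 e  6  5  5  5  5  5  6  7  8
 c  7  6  6  6  5  6  6  7  8
 i  8  7  6  7  6  6  6  7  8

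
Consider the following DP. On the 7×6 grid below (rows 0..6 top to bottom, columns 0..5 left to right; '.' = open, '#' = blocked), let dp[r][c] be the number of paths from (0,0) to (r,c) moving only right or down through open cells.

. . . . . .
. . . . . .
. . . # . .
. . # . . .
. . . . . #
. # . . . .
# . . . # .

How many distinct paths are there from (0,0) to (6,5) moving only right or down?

20

r\c   0   1   2   3   4   5
  0   1   1   1   1   1   1
  1   1   2   3   4   5   6
  2   1   3   6   0   5  11
  3   1   4   0   0   5  16
  4   1   5   5   5  10   0
  5   1   0   5  10  20  20
  6   0   0   5  15   0  20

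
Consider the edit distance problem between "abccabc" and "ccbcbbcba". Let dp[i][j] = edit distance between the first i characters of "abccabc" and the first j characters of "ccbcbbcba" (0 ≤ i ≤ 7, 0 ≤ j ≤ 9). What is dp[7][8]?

   ''  c  c  b  c  b  b  c  b  a
''  0  1  2  3  4  5  6  7  8  9
 a  1  1  2  3  4  5  6  7  8  8
 b  2  2  2  2  3  4  5  6  7  8
 c  3  2  2  3  2  3  4  5  6  7
 c  4  3  2  3  3  3  4  4  5  6
 a  5  4  3  3  4  4  4  5  5  5
 b  6  5  4  3  4  4  4  5  5  6
 c  7  6  5  4  3  4  5  4  5  6

5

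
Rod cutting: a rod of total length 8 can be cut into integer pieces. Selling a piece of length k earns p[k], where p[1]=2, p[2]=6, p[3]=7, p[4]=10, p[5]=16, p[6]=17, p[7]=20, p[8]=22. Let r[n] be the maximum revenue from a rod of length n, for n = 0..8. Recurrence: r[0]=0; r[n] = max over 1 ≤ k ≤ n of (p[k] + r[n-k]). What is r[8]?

24

   n    0    1    2    3    4    5    6    7    8
r[n]    0    2    6    8   12   16   18   22   24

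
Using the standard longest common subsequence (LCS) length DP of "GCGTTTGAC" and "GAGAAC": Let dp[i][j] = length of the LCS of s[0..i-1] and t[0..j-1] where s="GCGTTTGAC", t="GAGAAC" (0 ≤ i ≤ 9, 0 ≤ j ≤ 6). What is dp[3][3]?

2

   ''  G  A  G  A  A  C
''  0  0  0  0  0  0  0
 G  0  1  1  1  1  1  1
 C  0  1  1  1  1  1  2
 G  0  1  1  2  2  2  2
 T  0  1  1  2  2  2  2
 T  0  1  1  2  2  2  2
 T  0  1  1  2  2  2  2
 G  0  1  1  2  2  2  2
 A  0  1  2  2  3  3  3
 C  0  1  2  2  3  3  4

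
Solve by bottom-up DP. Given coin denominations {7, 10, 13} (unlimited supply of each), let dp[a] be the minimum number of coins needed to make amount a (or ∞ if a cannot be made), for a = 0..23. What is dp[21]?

3

 a  0  1  2  3  4  5  6  7  8  9 10 11 12 13 14 15 16 17 18 19 20 21 22 23
dp  0  -  -  -  -  -  -  1  -  -  1  -  -  1  2  -  -  2  -  -  2  3  -  2
(- denotes ∞ / unreachable)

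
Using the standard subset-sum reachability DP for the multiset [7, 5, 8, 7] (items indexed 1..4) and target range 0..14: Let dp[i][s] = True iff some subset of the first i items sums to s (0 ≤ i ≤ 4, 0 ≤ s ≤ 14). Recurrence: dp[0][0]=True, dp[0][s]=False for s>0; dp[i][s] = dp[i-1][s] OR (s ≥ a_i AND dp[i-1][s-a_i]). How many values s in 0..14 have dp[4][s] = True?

i\s   0   1   2   3   4   5   6   7   8   9  10  11  12  13  14
  0   T   F   F   F   F   F   F   F   F   F   F   F   F   F   F
  1   T   F   F   F   F   F   F   T   F   F   F   F   F   F   F
  2   T   F   F   F   F   T   F   T   F   F   F   F   T   F   F
  3   T   F   F   F   F   T   F   T   T   F   F   F   T   T   F
  4   T   F   F   F   F   T   F   T   T   F   F   F   T   T   T

7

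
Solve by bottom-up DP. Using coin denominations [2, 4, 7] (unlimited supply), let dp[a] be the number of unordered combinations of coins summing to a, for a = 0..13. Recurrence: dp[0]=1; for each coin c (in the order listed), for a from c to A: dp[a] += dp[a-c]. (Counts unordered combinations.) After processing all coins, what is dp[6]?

2

after  coin     0     1     2     3     4     5     6     7     8     9    10    11    12    13
          2     1     0     1     0     1     0     1     0     1     0     1     0     1     0
          4     1     0     1     0     2     0     2     0     3     0     3     0     4     0
          7     1     0     1     0     2     0     2     1     3     1     3     2     4     2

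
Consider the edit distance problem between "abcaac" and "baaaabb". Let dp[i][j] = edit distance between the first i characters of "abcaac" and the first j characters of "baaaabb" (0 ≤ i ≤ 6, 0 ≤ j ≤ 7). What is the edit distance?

   ''  b  a  a  a  a  b  b
''  0  1  2  3  4  5  6  7
 a  1  1  1  2  3  4  5  6
 b  2  1  2  2  3  4  4  5
 c  3  2  2  3  3  4  5  5
 a  4  3  2  2  3  3  4  5
 a  5  4  3  2  2  3  4  5
 c  6  5  4  3  3  3  4  5

5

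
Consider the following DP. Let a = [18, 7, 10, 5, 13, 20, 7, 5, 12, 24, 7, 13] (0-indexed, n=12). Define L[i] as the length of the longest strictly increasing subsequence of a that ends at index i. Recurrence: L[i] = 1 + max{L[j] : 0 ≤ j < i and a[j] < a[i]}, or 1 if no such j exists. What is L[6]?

2

   i    0    1    2    3    4    5    6    7    8    9   10   11
a[i]   18    7   10    5   13   20    7    5   12   24    7   13
L[i]    1    1    2    1    3    4    2    1    3    5    2    4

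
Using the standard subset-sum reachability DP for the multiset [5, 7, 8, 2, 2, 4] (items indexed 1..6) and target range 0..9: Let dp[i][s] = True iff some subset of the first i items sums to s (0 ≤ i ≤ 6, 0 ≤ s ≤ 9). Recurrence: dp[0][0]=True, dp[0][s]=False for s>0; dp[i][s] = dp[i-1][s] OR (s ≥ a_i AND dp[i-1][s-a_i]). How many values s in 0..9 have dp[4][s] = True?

i\s   0   1   2   3   4   5   6   7   8   9
  0   T   F   F   F   F   F   F   F   F   F
  1   T   F   F   F   F   T   F   F   F   F
  2   T   F   F   F   F   T   F   T   F   F
  3   T   F   F   F   F   T   F   T   T   F
  4   T   F   T   F   F   T   F   T   T   T
  5   T   F   T   F   T   T   F   T   T   T
  6   T   F   T   F   T   T   T   T   T   T

6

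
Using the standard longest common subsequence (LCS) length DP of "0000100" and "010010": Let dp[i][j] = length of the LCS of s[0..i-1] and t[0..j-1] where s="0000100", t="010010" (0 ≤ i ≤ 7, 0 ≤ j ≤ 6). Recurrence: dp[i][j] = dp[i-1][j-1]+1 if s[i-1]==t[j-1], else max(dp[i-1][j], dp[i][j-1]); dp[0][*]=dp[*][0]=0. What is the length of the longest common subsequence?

   ''  0  1  0  0  1  0
''  0  0  0  0  0  0  0
 0  0  1  1  1  1  1  1
 0  0  1  1  2  2  2  2
 0  0  1  1  2  3  3  3
 0  0  1  1  2  3  3  4
 1  0  1  2  2  3  4  4
 0  0  1  2  3  3  4  5
 0  0  1  2  3  4  4  5

5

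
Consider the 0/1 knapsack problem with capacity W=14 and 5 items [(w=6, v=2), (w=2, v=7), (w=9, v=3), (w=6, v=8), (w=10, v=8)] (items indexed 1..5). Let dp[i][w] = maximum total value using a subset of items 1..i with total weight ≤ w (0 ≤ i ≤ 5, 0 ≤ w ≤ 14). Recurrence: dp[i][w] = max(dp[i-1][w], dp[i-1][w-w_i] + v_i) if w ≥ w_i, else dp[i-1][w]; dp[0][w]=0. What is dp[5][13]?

15

i\w   0   1   2   3   4   5   6   7   8   9  10  11  12  13  14
  0   0   0   0   0   0   0   0   0   0   0   0   0   0   0   0
  1   0   0   0   0   0   0   2   2   2   2   2   2   2   2   2
  2   0   0   7   7   7   7   7   7   9   9   9   9   9   9   9
  3   0   0   7   7   7   7   7   7   9   9   9  10  10  10  10
  4   0   0   7   7   7   7   8   8  15  15  15  15  15  15  17
  5   0   0   7   7   7   7   8   8  15  15  15  15  15  15  17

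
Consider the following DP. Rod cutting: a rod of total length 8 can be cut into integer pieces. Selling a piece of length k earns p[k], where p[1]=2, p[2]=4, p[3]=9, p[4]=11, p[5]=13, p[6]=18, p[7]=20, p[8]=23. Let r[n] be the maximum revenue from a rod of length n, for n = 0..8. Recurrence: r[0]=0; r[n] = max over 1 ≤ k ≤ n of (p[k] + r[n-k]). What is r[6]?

   n    0    1    2    3    4    5    6    7    8
r[n]    0    2    4    9   11   13   18   20   23

18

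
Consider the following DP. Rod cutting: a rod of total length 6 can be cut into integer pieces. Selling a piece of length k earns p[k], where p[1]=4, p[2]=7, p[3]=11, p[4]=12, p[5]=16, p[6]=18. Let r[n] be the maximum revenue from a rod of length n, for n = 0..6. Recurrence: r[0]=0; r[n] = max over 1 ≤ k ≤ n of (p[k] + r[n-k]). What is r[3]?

12

   n    0    1    2    3    4    5    6
r[n]    0    4    8   12   16   20   24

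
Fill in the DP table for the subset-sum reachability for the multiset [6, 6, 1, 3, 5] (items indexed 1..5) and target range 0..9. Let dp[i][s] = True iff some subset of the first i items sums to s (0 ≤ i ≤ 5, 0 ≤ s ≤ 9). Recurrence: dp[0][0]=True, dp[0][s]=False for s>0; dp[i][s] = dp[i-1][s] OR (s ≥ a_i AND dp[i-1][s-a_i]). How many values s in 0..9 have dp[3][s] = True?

4

i\s   0   1   2   3   4   5   6   7   8   9
  0   T   F   F   F   F   F   F   F   F   F
  1   T   F   F   F   F   F   T   F   F   F
  2   T   F   F   F   F   F   T   F   F   F
  3   T   T   F   F   F   F   T   T   F   F
  4   T   T   F   T   T   F   T   T   F   T
  5   T   T   F   T   T   T   T   T   T   T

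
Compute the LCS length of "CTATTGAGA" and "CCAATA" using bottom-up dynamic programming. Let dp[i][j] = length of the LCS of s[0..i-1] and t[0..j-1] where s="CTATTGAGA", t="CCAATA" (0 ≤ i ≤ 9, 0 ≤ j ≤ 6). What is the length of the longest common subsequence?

4

   ''  C  C  A  A  T  A
''  0  0  0  0  0  0  0
 C  0  1  1  1  1  1  1
 T  0  1  1  1  1  2  2
 A  0  1  1  2  2  2  3
 T  0  1  1  2  2  3  3
 T  0  1  1  2  2  3  3
 G  0  1  1  2  2  3  3
 A  0  1  1  2  3  3  4
 G  0  1  1  2  3  3  4
 A  0  1  1  2  3  3  4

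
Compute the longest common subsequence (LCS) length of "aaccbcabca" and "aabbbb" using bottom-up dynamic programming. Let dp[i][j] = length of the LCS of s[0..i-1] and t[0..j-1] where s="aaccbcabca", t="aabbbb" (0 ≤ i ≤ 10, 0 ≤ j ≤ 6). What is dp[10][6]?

   ''  a  a  b  b  b  b
''  0  0  0  0  0  0  0
 a  0  1  1  1  1  1  1
 a  0  1  2  2  2  2  2
 c  0  1  2  2  2  2  2
 c  0  1  2  2  2  2  2
 b  0  1  2  3  3  3  3
 c  0  1  2  3  3  3  3
 a  0  1  2  3  3  3  3
 b  0  1  2  3  4  4  4
 c  0  1  2  3  4  4  4
 a  0  1  2  3  4  4  4

4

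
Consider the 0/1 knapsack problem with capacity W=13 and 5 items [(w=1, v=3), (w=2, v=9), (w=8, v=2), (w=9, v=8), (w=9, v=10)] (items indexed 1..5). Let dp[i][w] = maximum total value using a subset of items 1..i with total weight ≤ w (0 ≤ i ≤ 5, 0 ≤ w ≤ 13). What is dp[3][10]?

12

i\w   0   1   2   3   4   5   6   7   8   9  10  11  12  13
  0   0   0   0   0   0   0   0   0   0   0   0   0   0   0
  1   0   3   3   3   3   3   3   3   3   3   3   3   3   3
  2   0   3   9  12  12  12  12  12  12  12  12  12  12  12
  3   0   3   9  12  12  12  12  12  12  12  12  14  14  14
  4   0   3   9  12  12  12  12  12  12  12  12  17  20  20
  5   0   3   9  12  12  12  12  12  12  12  13  19  22  22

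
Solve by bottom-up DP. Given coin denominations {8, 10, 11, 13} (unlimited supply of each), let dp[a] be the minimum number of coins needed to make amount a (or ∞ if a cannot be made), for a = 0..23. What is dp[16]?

 a  0  1  2  3  4  5  6  7  8  9 10 11 12 13 14 15 16 17 18 19 20 21 22 23
dp  0  -  -  -  -  -  -  -  1  -  1  1  -  1  -  -  2  -  2  2  2  2  2  2
(- denotes ∞ / unreachable)

2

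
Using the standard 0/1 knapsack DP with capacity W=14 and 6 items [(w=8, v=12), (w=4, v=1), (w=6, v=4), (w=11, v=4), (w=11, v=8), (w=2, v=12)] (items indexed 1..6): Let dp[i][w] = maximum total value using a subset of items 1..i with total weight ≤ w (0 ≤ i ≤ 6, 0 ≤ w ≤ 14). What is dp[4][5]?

i\w   0   1   2   3   4   5   6   7   8   9  10  11  12  13  14
  0   0   0   0   0   0   0   0   0   0   0   0   0   0   0   0
  1   0   0   0   0   0   0   0   0  12  12  12  12  12  12  12
  2   0   0   0   0   1   1   1   1  12  12  12  12  13  13  13
  3   0   0   0   0   1   1   4   4  12  12  12  12  13  13  16
  4   0   0   0   0   1   1   4   4  12  12  12  12  13  13  16
  5   0   0   0   0   1   1   4   4  12  12  12  12  13  13  16
  6   0   0  12  12  12  12  13  13  16  16  24  24  24  24  25

1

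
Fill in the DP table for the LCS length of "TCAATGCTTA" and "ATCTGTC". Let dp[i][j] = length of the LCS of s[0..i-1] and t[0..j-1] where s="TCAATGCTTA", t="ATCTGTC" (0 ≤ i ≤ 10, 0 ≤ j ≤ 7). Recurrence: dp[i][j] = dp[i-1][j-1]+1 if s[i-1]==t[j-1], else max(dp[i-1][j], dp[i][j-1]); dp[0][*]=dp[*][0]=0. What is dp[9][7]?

5

   ''  A  T  C  T  G  T  C
''  0  0  0  0  0  0  0  0
 T  0  0  1  1  1  1  1  1
 C  0  0  1  2  2  2  2  2
 A  0  1  1  2  2  2  2  2
 A  0  1  1  2  2  2  2  2
 T  0  1  2  2  3  3  3  3
 G  0  1  2  2  3  4  4  4
 C  0  1  2  3  3  4  4  5
 T  0  1  2  3  4  4  5  5
 T  0  1  2  3  4  4  5  5
 A  0  1  2  3  4  4  5  5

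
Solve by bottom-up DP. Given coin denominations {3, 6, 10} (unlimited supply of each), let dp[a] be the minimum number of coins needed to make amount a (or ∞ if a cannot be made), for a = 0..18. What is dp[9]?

2

 a  0  1  2  3  4  5  6  7  8  9 10 11 12 13 14 15 16 17 18
dp  0  -  -  1  -  -  1  -  -  2  1  -  2  2  -  3  2  -  3
(- denotes ∞ / unreachable)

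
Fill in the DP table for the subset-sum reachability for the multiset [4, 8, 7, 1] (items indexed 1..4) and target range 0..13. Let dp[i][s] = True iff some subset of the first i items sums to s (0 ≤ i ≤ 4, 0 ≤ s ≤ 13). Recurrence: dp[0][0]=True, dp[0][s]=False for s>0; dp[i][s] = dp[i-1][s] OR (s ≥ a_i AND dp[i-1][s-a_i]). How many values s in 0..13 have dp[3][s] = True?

i\s   0   1   2   3   4   5   6   7   8   9  10  11  12  13
  0   T   F   F   F   F   F   F   F   F   F   F   F   F   F
  1   T   F   F   F   T   F   F   F   F   F   F   F   F   F
  2   T   F   F   F   T   F   F   F   T   F   F   F   T   F
  3   T   F   F   F   T   F   F   T   T   F   F   T   T   F
  4   T   T   F   F   T   T   F   T   T   T   F   T   T   T

6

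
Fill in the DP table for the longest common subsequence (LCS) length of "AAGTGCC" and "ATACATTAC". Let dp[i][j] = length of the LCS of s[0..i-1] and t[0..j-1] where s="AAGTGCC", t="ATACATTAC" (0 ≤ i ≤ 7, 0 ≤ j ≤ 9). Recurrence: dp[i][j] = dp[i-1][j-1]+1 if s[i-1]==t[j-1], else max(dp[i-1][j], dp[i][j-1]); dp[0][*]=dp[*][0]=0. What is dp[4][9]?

   ''  A  T  A  C  A  T  T  A  C
''  0  0  0  0  0  0  0  0  0  0
 A  0  1  1  1  1  1  1  1  1  1
 A  0  1  1  2  2  2  2  2  2  2
 G  0  1  1  2  2  2  2  2  2  2
 T  0  1  2  2  2  2  3  3  3  3
 G  0  1  2  2  2  2  3  3  3  3
 C  0  1  2  2  3  3  3  3  3  4
 C  0  1  2  2  3  3  3  3  3  4

3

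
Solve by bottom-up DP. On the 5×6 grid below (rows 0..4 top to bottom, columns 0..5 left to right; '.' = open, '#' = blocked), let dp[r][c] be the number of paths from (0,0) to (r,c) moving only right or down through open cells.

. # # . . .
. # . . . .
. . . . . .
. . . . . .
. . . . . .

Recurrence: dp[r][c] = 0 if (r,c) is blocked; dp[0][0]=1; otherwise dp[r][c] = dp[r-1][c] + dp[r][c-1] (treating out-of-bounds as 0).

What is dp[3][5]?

6

r\c   0   1   2   3   4   5
  0   1   0   0   0   0   0
  1   1   0   0   0   0   0
  2   1   1   1   1   1   1
  3   1   2   3   4   5   6
  4   1   3   6  10  15  21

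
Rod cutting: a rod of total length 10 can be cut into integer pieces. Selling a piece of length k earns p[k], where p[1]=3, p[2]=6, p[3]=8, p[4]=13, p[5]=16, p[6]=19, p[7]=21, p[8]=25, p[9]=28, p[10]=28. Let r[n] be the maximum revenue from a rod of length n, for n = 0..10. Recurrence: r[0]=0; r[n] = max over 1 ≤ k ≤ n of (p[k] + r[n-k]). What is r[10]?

32

   n    0    1    2    3    4    5    6    7    8    9   10
r[n]    0    3    6    9   13   16   19   22   26   29   32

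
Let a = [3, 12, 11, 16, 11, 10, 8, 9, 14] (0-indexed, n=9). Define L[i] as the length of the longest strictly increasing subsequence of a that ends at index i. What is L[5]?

   i    0    1    2    3    4    5    6    7    8
a[i]    3   12   11   16   11   10    8    9   14
L[i]    1    2    2    3    2    2    2    3    4

2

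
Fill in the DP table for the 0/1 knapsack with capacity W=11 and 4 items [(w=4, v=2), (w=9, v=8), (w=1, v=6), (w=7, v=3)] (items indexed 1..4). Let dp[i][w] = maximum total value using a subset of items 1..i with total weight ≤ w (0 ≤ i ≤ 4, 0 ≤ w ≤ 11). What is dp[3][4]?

6

i\w   0   1   2   3   4   5   6   7   8   9  10  11
  0   0   0   0   0   0   0   0   0   0   0   0   0
  1   0   0   0   0   2   2   2   2   2   2   2   2
  2   0   0   0   0   2   2   2   2   2   8   8   8
  3   0   6   6   6   6   8   8   8   8   8  14  14
  4   0   6   6   6   6   8   8   8   9   9  14  14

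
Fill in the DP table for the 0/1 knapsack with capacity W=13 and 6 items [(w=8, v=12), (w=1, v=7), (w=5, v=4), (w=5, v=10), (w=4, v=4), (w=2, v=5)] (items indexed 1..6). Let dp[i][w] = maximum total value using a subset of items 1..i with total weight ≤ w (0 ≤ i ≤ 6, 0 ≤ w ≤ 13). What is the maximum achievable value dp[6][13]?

i\w   0   1   2   3   4   5   6   7   8   9  10  11  12  13
  0   0   0   0   0   0   0   0   0   0   0   0   0   0   0
  1   0   0   0   0   0   0   0   0  12  12  12  12  12  12
  2   0   7   7   7   7   7   7   7  12  19  19  19  19  19
  3   0   7   7   7   7   7  11  11  12  19  19  19  19  19
  4   0   7   7   7   7  10  17  17  17  19  19  21  21  22
  5   0   7   7   7   7  11  17  17  17  19  21  21  21  23
  6   0   7   7  12  12  12  17  17  22  22  22  24  26  26

26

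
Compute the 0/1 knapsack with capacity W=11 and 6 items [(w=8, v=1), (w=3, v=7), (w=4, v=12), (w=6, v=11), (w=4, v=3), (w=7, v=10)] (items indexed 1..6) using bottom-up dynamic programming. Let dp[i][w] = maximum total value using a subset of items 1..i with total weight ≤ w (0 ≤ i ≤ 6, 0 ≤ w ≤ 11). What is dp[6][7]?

19

i\w   0   1   2   3   4   5   6   7   8   9  10  11
  0   0   0   0   0   0   0   0   0   0   0   0   0
  1   0   0   0   0   0   0   0   0   1   1   1   1
  2   0   0   0   7   7   7   7   7   7   7   7   8
  3   0   0   0   7  12  12  12  19  19  19  19  19
  4   0   0   0   7  12  12  12  19  19  19  23  23
  5   0   0   0   7  12  12  12  19  19  19  23  23
  6   0   0   0   7  12  12  12  19  19  19  23  23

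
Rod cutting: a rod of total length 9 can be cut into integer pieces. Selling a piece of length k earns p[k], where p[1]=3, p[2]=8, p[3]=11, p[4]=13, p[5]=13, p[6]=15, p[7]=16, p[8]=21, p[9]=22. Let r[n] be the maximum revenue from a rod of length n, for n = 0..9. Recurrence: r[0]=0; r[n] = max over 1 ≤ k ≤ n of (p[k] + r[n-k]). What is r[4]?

16

   n    0    1    2    3    4    5    6    7    8    9
r[n]    0    3    8   11   16   19   24   27   32   35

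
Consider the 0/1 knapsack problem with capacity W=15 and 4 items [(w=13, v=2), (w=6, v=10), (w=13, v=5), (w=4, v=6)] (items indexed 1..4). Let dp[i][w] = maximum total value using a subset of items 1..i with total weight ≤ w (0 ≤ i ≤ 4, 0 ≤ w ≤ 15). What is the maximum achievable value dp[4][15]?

i\w   0   1   2   3   4   5   6   7   8   9  10  11  12  13  14  15
  0   0   0   0   0   0   0   0   0   0   0   0   0   0   0   0   0
  1   0   0   0   0   0   0   0   0   0   0   0   0   0   2   2   2
  2   0   0   0   0   0   0  10  10  10  10  10  10  10  10  10  10
  3   0   0   0   0   0   0  10  10  10  10  10  10  10  10  10  10
  4   0   0   0   0   6   6  10  10  10  10  16  16  16  16  16  16

16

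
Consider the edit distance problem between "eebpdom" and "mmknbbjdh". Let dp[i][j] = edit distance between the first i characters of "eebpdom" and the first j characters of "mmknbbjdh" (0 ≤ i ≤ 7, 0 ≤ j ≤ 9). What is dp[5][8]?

   ''  m  m  k  n  b  b  j  d  h
''  0  1  2  3  4  5  6  7  8  9
 e  1  1  2  3  4  5  6  7  8  9
 e  2  2  2  3  4  5  6  7  8  9
 b  3  3  3  3  4  4  5  6  7  8
 p  4  4  4  4  4  5  5  6  7  8
 d  5  5  5  5  5  5  6  6  6  7
 o  6  6  6  6  6  6  6  7  7  7
 m  7  6  6  7  7  7  7  7  8  8

6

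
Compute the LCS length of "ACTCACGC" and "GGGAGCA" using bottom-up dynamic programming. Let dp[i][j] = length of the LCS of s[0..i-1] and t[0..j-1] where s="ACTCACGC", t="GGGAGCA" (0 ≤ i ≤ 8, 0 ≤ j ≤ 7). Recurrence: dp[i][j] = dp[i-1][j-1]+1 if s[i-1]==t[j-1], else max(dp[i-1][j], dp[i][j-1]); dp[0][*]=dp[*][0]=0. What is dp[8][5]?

   ''  G  G  G  A  G  C  A
''  0  0  0  0  0  0  0  0
 A  0  0  0  0  1  1  1  1
 C  0  0  0  0  1  1  2  2
 T  0  0  0  0  1  1  2  2
 C  0  0  0  0  1  1  2  2
 A  0  0  0  0  1  1  2  3
 C  0  0  0  0  1  1  2  3
 G  0  1  1  1  1  2  2  3
 C  0  1  1  1  1  2  3  3

2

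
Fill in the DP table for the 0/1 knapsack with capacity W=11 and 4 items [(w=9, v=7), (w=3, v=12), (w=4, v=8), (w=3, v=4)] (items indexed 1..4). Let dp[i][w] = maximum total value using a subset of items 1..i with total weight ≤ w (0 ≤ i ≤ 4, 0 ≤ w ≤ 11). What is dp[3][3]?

i\w   0   1   2   3   4   5   6   7   8   9  10  11
  0   0   0   0   0   0   0   0   0   0   0   0   0
  1   0   0   0   0   0   0   0   0   0   7   7   7
  2   0   0   0  12  12  12  12  12  12  12  12  12
  3   0   0   0  12  12  12  12  20  20  20  20  20
  4   0   0   0  12  12  12  16  20  20  20  24  24

12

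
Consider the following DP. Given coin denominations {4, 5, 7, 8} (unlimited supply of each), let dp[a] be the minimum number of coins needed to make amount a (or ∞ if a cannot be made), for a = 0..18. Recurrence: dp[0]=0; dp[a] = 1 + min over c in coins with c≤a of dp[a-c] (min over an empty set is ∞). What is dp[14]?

2

 a  0  1  2  3  4  5  6  7  8  9 10 11 12 13 14 15 16 17 18
dp  0  -  -  -  1  1  -  1  1  2  2  2  2  2  2  2  2  3  3
(- denotes ∞ / unreachable)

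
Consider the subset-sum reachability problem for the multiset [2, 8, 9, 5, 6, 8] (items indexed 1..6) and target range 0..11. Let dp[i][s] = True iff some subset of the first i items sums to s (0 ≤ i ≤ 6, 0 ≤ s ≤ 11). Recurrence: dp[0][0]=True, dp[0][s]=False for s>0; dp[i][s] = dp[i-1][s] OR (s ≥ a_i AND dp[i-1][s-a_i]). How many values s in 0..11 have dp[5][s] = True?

9

i\s   0   1   2   3   4   5   6   7   8   9  10  11
  0   T   F   F   F   F   F   F   F   F   F   F   F
  1   T   F   T   F   F   F   F   F   F   F   F   F
  2   T   F   T   F   F   F   F   F   T   F   T   F
  3   T   F   T   F   F   F   F   F   T   T   T   T
  4   T   F   T   F   F   T   F   T   T   T   T   T
  5   T   F   T   F   F   T   T   T   T   T   T   T
  6   T   F   T   F   F   T   T   T   T   T   T   T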